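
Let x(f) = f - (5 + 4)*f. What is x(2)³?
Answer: -4096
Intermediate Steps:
x(f) = -8*f (x(f) = f - 9*f = -8*f)
x(2)³ = (-8*2)³ = (-16)³ = -4096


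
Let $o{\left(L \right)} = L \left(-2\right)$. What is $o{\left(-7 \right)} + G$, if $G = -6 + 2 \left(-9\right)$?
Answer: $-10$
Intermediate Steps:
$o{\left(L \right)} = - 2 L$
$G = -24$ ($G = -6 - 18 = -24$)
$o{\left(-7 \right)} + G = \left(-2\right) \left(-7\right) - 24 = 14 - 24 = -10$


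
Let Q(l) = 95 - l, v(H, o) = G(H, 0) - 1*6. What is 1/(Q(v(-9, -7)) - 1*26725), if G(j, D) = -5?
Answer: -1/26619 ≈ -3.7567e-5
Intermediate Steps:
v(H, o) = -11 (v(H, o) = -5 - 1*6 = -5 - 6 = -11)
1/(Q(v(-9, -7)) - 1*26725) = 1/((95 - 1*(-11)) - 1*26725) = 1/((95 + 11) - 26725) = 1/(106 - 26725) = 1/(-26619) = -1/26619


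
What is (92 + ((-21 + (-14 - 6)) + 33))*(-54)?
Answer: -4536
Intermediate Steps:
(92 + ((-21 + (-14 - 6)) + 33))*(-54) = (92 + ((-21 - 20) + 33))*(-54) = (92 + (-41 + 33))*(-54) = (92 - 8)*(-54) = 84*(-54) = -4536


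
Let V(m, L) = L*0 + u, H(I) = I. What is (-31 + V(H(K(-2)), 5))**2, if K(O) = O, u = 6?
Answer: 625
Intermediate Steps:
V(m, L) = 6 (V(m, L) = L*0 + 6 = 0 + 6 = 6)
(-31 + V(H(K(-2)), 5))**2 = (-31 + 6)**2 = (-25)**2 = 625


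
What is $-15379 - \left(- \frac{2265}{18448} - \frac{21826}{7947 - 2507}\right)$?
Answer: $- \frac{48218036901}{3136160} \approx -15375.0$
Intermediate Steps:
$-15379 - \left(- \frac{2265}{18448} - \frac{21826}{7947 - 2507}\right) = -15379 - \left(- \frac{2265}{18448} - \frac{21826}{5440}\right) = -15379 + \left(\frac{2265}{18448} + 21826 \cdot \frac{1}{5440}\right) = -15379 + \left(\frac{2265}{18448} + \frac{10913}{2720}\right) = -15379 + \frac{12967739}{3136160} = - \frac{48218036901}{3136160}$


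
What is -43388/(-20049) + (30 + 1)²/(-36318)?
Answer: 172944255/80904398 ≈ 2.1376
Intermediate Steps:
-43388/(-20049) + (30 + 1)²/(-36318) = -43388*(-1/20049) + 31²*(-1/36318) = 43388/20049 + 961*(-1/36318) = 43388/20049 - 961/36318 = 172944255/80904398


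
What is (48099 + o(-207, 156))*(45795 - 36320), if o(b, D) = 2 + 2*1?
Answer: 455775925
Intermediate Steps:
o(b, D) = 4 (o(b, D) = 2 + 2 = 4)
(48099 + o(-207, 156))*(45795 - 36320) = (48099 + 4)*(45795 - 36320) = 48103*9475 = 455775925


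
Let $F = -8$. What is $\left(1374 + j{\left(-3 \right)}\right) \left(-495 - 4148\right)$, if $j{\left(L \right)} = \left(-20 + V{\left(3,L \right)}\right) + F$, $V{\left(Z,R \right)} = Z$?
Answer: $-6263407$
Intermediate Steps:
$j{\left(L \right)} = -25$ ($j{\left(L \right)} = \left(-20 + 3\right) - 8 = -17 - 8 = -25$)
$\left(1374 + j{\left(-3 \right)}\right) \left(-495 - 4148\right) = \left(1374 - 25\right) \left(-495 - 4148\right) = 1349 \left(-4643\right) = -6263407$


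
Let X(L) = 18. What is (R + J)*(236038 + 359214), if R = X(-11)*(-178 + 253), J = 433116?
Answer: 258616755432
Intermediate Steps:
R = 1350 (R = 18*(-178 + 253) = 18*75 = 1350)
(R + J)*(236038 + 359214) = (1350 + 433116)*(236038 + 359214) = 434466*595252 = 258616755432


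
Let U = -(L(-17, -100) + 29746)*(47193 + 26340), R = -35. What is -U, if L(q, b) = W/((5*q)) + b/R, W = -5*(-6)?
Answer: 260312114376/119 ≈ 2.1875e+9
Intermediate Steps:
W = 30
L(q, b) = 6/q - b/35 (L(q, b) = 30/((5*q)) + b/(-35) = 30*(1/(5*q)) + b*(-1/35) = 6/q - b/35)
U = -260312114376/119 (U = -((6/(-17) - 1/35*(-100)) + 29746)*(47193 + 26340) = -((6*(-1/17) + 20/7) + 29746)*73533 = -((-6/17 + 20/7) + 29746)*73533 = -(298/119 + 29746)*73533 = -3540072*73533/119 = -1*260312114376/119 = -260312114376/119 ≈ -2.1875e+9)
-U = -1*(-260312114376/119) = 260312114376/119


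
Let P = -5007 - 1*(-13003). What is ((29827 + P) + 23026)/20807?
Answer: 60849/20807 ≈ 2.9244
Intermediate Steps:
P = 7996 (P = -5007 + 13003 = 7996)
((29827 + P) + 23026)/20807 = ((29827 + 7996) + 23026)/20807 = (37823 + 23026)*(1/20807) = 60849*(1/20807) = 60849/20807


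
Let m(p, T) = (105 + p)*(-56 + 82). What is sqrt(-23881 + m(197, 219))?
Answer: 3*I*sqrt(1781) ≈ 126.61*I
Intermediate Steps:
m(p, T) = 2730 + 26*p (m(p, T) = (105 + p)*26 = 2730 + 26*p)
sqrt(-23881 + m(197, 219)) = sqrt(-23881 + (2730 + 26*197)) = sqrt(-23881 + (2730 + 5122)) = sqrt(-23881 + 7852) = sqrt(-16029) = 3*I*sqrt(1781)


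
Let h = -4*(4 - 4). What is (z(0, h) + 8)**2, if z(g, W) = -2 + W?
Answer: 36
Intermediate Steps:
h = 0 (h = -4*0 = 0)
(z(0, h) + 8)**2 = ((-2 + 0) + 8)**2 = (-2 + 8)**2 = 6**2 = 36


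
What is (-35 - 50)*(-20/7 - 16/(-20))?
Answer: 1224/7 ≈ 174.86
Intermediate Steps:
(-35 - 50)*(-20/7 - 16/(-20)) = -85*(-20*⅐ - 16*(-1/20)) = -85*(-20/7 + ⅘) = -85*(-72/35) = 1224/7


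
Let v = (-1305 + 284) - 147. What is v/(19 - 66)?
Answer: 1168/47 ≈ 24.851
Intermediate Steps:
v = -1168 (v = -1021 - 147 = -1168)
v/(19 - 66) = -1168/(19 - 66) = -1168/(-47) = -1/47*(-1168) = 1168/47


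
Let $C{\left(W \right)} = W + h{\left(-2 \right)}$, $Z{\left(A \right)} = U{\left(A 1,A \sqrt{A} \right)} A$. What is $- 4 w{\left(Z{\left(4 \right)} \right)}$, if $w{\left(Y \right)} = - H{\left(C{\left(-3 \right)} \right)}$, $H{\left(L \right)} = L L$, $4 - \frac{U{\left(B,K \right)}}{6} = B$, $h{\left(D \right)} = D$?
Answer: $100$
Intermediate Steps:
$U{\left(B,K \right)} = 24 - 6 B$
$Z{\left(A \right)} = A \left(24 - 6 A\right)$ ($Z{\left(A \right)} = \left(24 - 6 A 1\right) A = \left(24 - 6 A\right) A = A \left(24 - 6 A\right)$)
$C{\left(W \right)} = -2 + W$ ($C{\left(W \right)} = W - 2 = -2 + W$)
$H{\left(L \right)} = L^{2}$
$w{\left(Y \right)} = -25$ ($w{\left(Y \right)} = - \left(-2 - 3\right)^{2} = - \left(-5\right)^{2} = \left(-1\right) 25 = -25$)
$- 4 w{\left(Z{\left(4 \right)} \right)} = \left(-4\right) \left(-25\right) = 100$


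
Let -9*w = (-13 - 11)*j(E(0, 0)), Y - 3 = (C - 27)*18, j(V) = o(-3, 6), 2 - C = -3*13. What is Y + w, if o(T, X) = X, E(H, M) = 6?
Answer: 271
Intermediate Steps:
C = 41 (C = 2 - (-3)*13 = 2 - 1*(-39) = 2 + 39 = 41)
j(V) = 6
Y = 255 (Y = 3 + (41 - 27)*18 = 3 + 14*18 = 3 + 252 = 255)
w = 16 (w = -(-13 - 11)*6/9 = -(-8)*6/3 = -⅑*(-144) = 16)
Y + w = 255 + 16 = 271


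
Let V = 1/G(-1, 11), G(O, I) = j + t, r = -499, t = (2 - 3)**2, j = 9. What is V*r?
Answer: -499/10 ≈ -49.900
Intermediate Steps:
t = 1 (t = (-1)**2 = 1)
G(O, I) = 10 (G(O, I) = 9 + 1 = 10)
V = 1/10 ≈ 0.10000
V*r = (1/10)*(-499) = -499/10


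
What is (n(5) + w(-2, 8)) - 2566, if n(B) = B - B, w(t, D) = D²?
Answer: -2502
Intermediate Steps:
n(B) = 0
(n(5) + w(-2, 8)) - 2566 = (0 + 8²) - 2566 = (0 + 64) - 2566 = 64 - 2566 = -2502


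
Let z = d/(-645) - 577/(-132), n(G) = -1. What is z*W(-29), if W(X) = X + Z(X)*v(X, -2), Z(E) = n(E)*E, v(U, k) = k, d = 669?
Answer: -2743951/9460 ≈ -290.06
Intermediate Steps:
Z(E) = -E
W(X) = 3*X (W(X) = X - X*(-2) = X + 2*X = 3*X)
z = 94619/28380 (z = 669/(-645) - 577/(-132) = 669*(-1/645) - 577*(-1/132) = -223/215 + 577/132 = 94619/28380 ≈ 3.3340)
z*W(-29) = 94619*(3*(-29))/28380 = (94619/28380)*(-87) = -2743951/9460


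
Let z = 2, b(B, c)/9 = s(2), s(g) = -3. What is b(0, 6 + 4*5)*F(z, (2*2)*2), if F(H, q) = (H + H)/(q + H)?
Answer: -54/5 ≈ -10.800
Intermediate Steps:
b(B, c) = -27 (b(B, c) = 9*(-3) = -27)
F(H, q) = 2*H/(H + q) (F(H, q) = (2*H)/(H + q) = 2*H/(H + q))
b(0, 6 + 4*5)*F(z, (2*2)*2) = -54*2/(2 + (2*2)*2) = -54*2/(2 + 4*2) = -54*2/(2 + 8) = -54*2/10 = -27*⅖ = -54/5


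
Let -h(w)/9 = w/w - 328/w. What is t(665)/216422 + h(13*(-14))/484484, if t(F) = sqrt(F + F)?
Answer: -2295/44088044 + sqrt(1330)/216422 ≈ 0.00011645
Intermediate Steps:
t(F) = sqrt(2)*sqrt(F) (t(F) = sqrt(2*F) = sqrt(2)*sqrt(F))
h(w) = -9 + 2952/w (h(w) = -9*(w/w - 328/w) = -9*(1 - 328/w) = -9 + 2952/w)
t(665)/216422 + h(13*(-14))/484484 = (sqrt(2)*sqrt(665))/216422 + (-9 + 2952/((13*(-14))))/484484 = sqrt(1330)*(1/216422) + (-9 + 2952/(-182))*(1/484484) = sqrt(1330)/216422 + (-9 + 2952*(-1/182))*(1/484484) = sqrt(1330)/216422 + (-9 - 1476/91)*(1/484484) = sqrt(1330)/216422 - 2295/91*1/484484 = sqrt(1330)/216422 - 2295/44088044 = -2295/44088044 + sqrt(1330)/216422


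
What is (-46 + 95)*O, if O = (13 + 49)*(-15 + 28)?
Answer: 39494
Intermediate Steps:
O = 806 (O = 62*13 = 806)
(-46 + 95)*O = (-46 + 95)*806 = 49*806 = 39494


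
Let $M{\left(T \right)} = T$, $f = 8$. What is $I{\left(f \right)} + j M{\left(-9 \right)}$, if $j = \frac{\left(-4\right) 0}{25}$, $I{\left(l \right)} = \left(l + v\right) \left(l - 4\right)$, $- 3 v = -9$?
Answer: $44$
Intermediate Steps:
$v = 3$ ($v = \left(- \frac{1}{3}\right) \left(-9\right) = 3$)
$I{\left(l \right)} = \left(-4 + l\right) \left(3 + l\right)$ ($I{\left(l \right)} = \left(l + 3\right) \left(l - 4\right) = \left(3 + l\right) \left(-4 + l\right) = \left(-4 + l\right) \left(3 + l\right)$)
$j = 0$ ($j = 0 \cdot \frac{1}{25} = 0$)
$I{\left(f \right)} + j M{\left(-9 \right)} = \left(-12 + 8^{2} - 8\right) + 0 \left(-9\right) = \left(-12 + 64 - 8\right) + 0 = 44 + 0 = 44$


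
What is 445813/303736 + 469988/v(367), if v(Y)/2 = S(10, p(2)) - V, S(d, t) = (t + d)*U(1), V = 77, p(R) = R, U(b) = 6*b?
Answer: -71373908519/1518680 ≈ -46997.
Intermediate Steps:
S(d, t) = 6*d + 6*t (S(d, t) = (t + d)*(6*1) = (d + t)*6 = 6*d + 6*t)
v(Y) = -10 (v(Y) = 2*((6*10 + 6*2) - 1*77) = 2*((60 + 12) - 77) = 2*(72 - 77) = 2*(-5) = -10)
445813/303736 + 469988/v(367) = 445813/303736 + 469988/(-10) = 445813*(1/303736) + 469988*(-⅒) = 445813/303736 - 234994/5 = -71373908519/1518680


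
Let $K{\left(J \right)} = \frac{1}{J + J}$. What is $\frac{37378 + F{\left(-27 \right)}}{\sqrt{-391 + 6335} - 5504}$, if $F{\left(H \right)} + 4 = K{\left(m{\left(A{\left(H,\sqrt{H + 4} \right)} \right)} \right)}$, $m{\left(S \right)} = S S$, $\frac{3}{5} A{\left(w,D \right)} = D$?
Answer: $- \frac{4928383768}{725651725} - \frac{14326697 \sqrt{1486}}{5805213800} \approx -6.8868$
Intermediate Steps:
$A{\left(w,D \right)} = \frac{5 D}{3}$
$m{\left(S \right)} = S^{2}$
$K{\left(J \right)} = \frac{1}{2 J}$
$F{\left(H \right)} = -4 + \frac{1}{2 \left(\frac{100}{9} + \frac{25 H}{9}\right)}$ ($F{\left(H \right)} = -4 + \frac{1}{2 \left(\frac{5 \sqrt{H + 4}}{3}\right)^{2}} = -4 + \frac{1}{2 \left(\frac{5 \sqrt{4 + H}}{3}\right)^{2}} = -4 + \frac{1}{2 \left(\frac{100}{9} + \frac{25 H}{9}\right)}$)
$\frac{37378 + F{\left(-27 \right)}}{\sqrt{-391 + 6335} - 5504} = \frac{37378 + \frac{-791 - -5400}{50 \left(4 - 27\right)}}{\sqrt{-391 + 6335} - 5504} = \frac{37378 + \frac{-791 + 5400}{50 \left(-23\right)}}{\sqrt{5944} - 5504} = \frac{37378 + \frac{1}{50} \left(- \frac{1}{23}\right) 4609}{2 \sqrt{1486} - 5504} = \frac{37378 - \frac{4609}{1150}}{-5504 + 2 \sqrt{1486}} = \frac{42980091}{1150 \left(-5504 + 2 \sqrt{1486}\right)}$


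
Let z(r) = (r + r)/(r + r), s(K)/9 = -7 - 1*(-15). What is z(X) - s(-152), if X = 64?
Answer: -71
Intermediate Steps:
s(K) = 72 (s(K) = 9*(-7 - 1*(-15)) = 9*(-7 + 15) = 9*8 = 72)
z(r) = 1 (z(r) = (2*r)/((2*r)) = (2*r)*(1/(2*r)) = 1)
z(X) - s(-152) = 1 - 1*72 = 1 - 72 = -71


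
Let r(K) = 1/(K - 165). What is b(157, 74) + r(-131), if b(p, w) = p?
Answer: 46471/296 ≈ 157.00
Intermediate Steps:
r(K) = 1/(-165 + K)
b(157, 74) + r(-131) = 157 + 1/(-165 - 131) = 157 + 1/(-296) = 157 - 1/296 = 46471/296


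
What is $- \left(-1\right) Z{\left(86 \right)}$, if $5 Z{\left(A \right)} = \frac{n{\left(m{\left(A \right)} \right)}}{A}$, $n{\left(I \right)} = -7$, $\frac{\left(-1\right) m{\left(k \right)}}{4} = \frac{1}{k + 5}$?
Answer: $- \frac{7}{430} \approx -0.016279$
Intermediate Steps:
$m{\left(k \right)} = - \frac{4}{5 + k}$ ($m{\left(k \right)} = - \frac{4}{k + 5} = - \frac{4}{5 + k}$)
$Z{\left(A \right)} = - \frac{7}{5 A}$ ($Z{\left(A \right)} = \frac{\left(-7\right) \frac{1}{A}}{5} = - \frac{7}{5 A}$)
$- \left(-1\right) Z{\left(86 \right)} = - \left(-1\right) \left(- \frac{7}{5 \cdot 86}\right) = - \left(-1\right) \left(\left(- \frac{7}{5}\right) \frac{1}{86}\right) = - \frac{\left(-1\right) \left(-7\right)}{430} = \left(-1\right) \frac{7}{430} = - \frac{7}{430}$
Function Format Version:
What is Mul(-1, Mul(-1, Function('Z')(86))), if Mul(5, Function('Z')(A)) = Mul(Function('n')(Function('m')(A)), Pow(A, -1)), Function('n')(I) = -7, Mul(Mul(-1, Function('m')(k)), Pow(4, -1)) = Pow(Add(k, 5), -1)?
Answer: Rational(-7, 430) ≈ -0.016279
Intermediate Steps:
Function('m')(k) = Mul(-4, Pow(Add(5, k), -1)) (Function('m')(k) = Mul(-4, Pow(Add(k, 5), -1)) = Mul(-4, Pow(Add(5, k), -1)))
Function('Z')(A) = Mul(Rational(-7, 5), Pow(A, -1)) (Function('Z')(A) = Mul(Rational(1, 5), Mul(-7, Pow(A, -1))) = Mul(Rational(-7, 5), Pow(A, -1)))
Mul(-1, Mul(-1, Function('Z')(86))) = Mul(-1, Mul(-1, Mul(Rational(-7, 5), Pow(86, -1)))) = Mul(-1, Mul(-1, Mul(Rational(-7, 5), Rational(1, 86)))) = Mul(-1, Mul(-1, Rational(-7, 430))) = Mul(-1, Rational(7, 430)) = Rational(-7, 430)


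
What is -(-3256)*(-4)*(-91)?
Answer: 1185184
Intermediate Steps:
-(-3256)*(-4)*(-91) = -148*88*(-91) = -13024*(-91) = 1185184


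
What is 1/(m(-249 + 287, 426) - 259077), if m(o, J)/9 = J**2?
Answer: 1/1374207 ≈ 7.2769e-7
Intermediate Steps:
m(o, J) = 9*J**2
1/(m(-249 + 287, 426) - 259077) = 1/(9*426**2 - 259077) = 1/(9*181476 - 259077) = 1/(1633284 - 259077) = 1/1374207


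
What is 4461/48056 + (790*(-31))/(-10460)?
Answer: 61177675/25133288 ≈ 2.4341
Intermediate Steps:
4461/48056 + (790*(-31))/(-10460) = 4461*(1/48056) - 24490*(-1/10460) = 4461/48056 + 2449/1046 = 61177675/25133288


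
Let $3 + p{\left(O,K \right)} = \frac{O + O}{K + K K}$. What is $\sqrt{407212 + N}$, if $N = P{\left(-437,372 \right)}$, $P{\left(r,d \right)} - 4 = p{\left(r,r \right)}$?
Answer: $\frac{\sqrt{19352390394}}{218} \approx 638.13$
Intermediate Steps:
$p{\left(O,K \right)} = -3 + \frac{2 O}{K + K^{2}}$ ($p{\left(O,K \right)} = -3 + \frac{O + O}{K + K K} = -3 + \frac{2 O}{K + K^{2}}$)
$P{\left(r,d \right)} = 4 + \frac{- r - 3 r^{2}}{r \left(1 + r\right)}$ ($P{\left(r,d \right)} = 4 + \frac{- 3 r - 3 r^{2} + 2 r}{r \left(1 + r\right)} = 4 + \frac{- r - 3 r^{2}}{r \left(1 + r\right)}$)
$N = \frac{217}{218}$ ($N = \frac{3 - 437}{1 - 437} = \frac{1}{-436} \left(-434\right) = \left(- \frac{1}{436}\right) \left(-434\right) = \frac{217}{218} \approx 0.99541$)
$\sqrt{407212 + N} = \sqrt{407212 + \frac{217}{218}} = \sqrt{\frac{88772433}{218}} = \frac{\sqrt{19352390394}}{218}$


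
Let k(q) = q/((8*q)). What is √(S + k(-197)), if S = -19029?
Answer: I*√304462/4 ≈ 137.95*I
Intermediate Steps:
k(q) = ⅛ (k(q) = q*(1/(8*q)) = ⅛)
√(S + k(-197)) = √(-19029 + ⅛) = √(-152231/8) = I*√304462/4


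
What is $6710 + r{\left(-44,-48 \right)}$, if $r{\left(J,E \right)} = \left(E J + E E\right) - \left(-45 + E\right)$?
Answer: $11219$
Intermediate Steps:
$r{\left(J,E \right)} = 45 + E^{2} - E + E J$ ($r{\left(J,E \right)} = \left(E J + E^{2}\right) - \left(-45 + E\right) = \left(E^{2} + E J\right) - \left(-45 + E\right) = 45 + E^{2} - E + E J$)
$6710 + r{\left(-44,-48 \right)} = 6710 + \left(45 + \left(-48\right)^{2} - -48 - -2112\right) = 6710 + \left(45 + 2304 + 48 + 2112\right) = 6710 + 4509 = 11219$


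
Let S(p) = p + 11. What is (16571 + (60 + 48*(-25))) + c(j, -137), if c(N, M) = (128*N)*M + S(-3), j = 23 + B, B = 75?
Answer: -1703089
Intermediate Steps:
S(p) = 11 + p
j = 98 (j = 23 + 75 = 98)
c(N, M) = 8 + 128*M*N (c(N, M) = (128*N)*M + (11 - 3) = 128*M*N + 8 = 8 + 128*M*N)
(16571 + (60 + 48*(-25))) + c(j, -137) = (16571 + (60 + 48*(-25))) + (8 + 128*(-137)*98) = (16571 + (60 - 1200)) + (8 - 1718528) = (16571 - 1140) - 1718520 = 15431 - 1718520 = -1703089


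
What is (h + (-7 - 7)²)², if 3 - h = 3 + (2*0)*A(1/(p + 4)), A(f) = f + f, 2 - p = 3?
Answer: 38416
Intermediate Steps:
p = -1 (p = 2 - 1*3 = 2 - 3 = -1)
A(f) = 2*f
h = 0 (h = 3 - (3 + (2*0)*(2/(-1 + 4))) = 3 - (3 + 0*(2/3)) = 3 - (3 + 0*(2*(⅓))) = 3 - (3 + 0*(⅔)) = 3 - (3 + 0) = 3 - 1*3 = 3 - 3 = 0)
(h + (-7 - 7)²)² = (0 + (-7 - 7)²)² = (0 + (-14)²)² = (0 + 196)² = 196² = 38416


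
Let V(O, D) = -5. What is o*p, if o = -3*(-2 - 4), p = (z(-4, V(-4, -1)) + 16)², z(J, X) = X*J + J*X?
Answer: 56448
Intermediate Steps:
z(J, X) = 2*J*X (z(J, X) = J*X + J*X = 2*J*X)
p = 3136 (p = (2*(-4)*(-5) + 16)² = (40 + 16)² = 56² = 3136)
o = 18 (o = -3*(-6) = 18)
o*p = 18*3136 = 56448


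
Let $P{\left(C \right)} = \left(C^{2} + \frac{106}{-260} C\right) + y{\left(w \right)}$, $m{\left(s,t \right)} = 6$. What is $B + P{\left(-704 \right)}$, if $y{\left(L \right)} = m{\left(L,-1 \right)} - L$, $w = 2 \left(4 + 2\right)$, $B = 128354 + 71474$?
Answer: $\frac{45222126}{65} \approx 6.9573 \cdot 10^{5}$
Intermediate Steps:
$B = 199828$
$w = 12$ ($w = 2 \cdot 6 = 12$)
$y{\left(L \right)} = 6 - L$
$P{\left(C \right)} = -6 + C^{2} - \frac{53 C}{130}$ ($P{\left(C \right)} = \left(C^{2} + \frac{106}{-260} C\right) + \left(6 - 12\right) = \left(C^{2} + 106 \left(- \frac{1}{260}\right) C\right) + \left(6 - 12\right) = \left(C^{2} - \frac{53 C}{130}\right) - 6 = -6 + C^{2} - \frac{53 C}{130}$)
$B + P{\left(-704 \right)} = 199828 - \left(- \frac{18266}{65} - 495616\right) = 199828 + \left(-6 + 495616 + \frac{18656}{65}\right) = 199828 + \frac{32233306}{65} = \frac{45222126}{65}$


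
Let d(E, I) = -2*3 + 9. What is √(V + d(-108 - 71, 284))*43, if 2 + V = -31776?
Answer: 215*I*√1271 ≈ 7665.0*I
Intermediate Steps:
V = -31778 (V = -2 - 31776 = -31778)
d(E, I) = 3 (d(E, I) = -6 + 9 = 3)
√(V + d(-108 - 71, 284))*43 = √(-31778 + 3)*43 = √(-31775)*43 = (5*I*√1271)*43 = 215*I*√1271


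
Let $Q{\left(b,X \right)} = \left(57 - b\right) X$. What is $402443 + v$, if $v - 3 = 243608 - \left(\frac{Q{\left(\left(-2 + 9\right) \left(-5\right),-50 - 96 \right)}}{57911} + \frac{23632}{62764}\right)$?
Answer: $\frac{587057187070378}{908681501} \approx 6.4605 \cdot 10^{5}$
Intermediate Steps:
$Q{\left(b,X \right)} = X \left(57 - b\right)$
$v = \frac{221364677763435}{908681501}$ ($v = 3 - \left(-243608 + \frac{5908}{15691} + \frac{\left(-50 - 96\right) \left(57 - \left(-2 + 9\right) \left(-5\right)\right)}{57911}\right) = 3 - \left(-243608 + \frac{5908}{15691} + \left(-50 - 96\right) \left(57 - 7 \left(-5\right)\right) \frac{1}{57911}\right) = 3 + \left(243608 - \left(- 146 \left(57 - -35\right) \frac{1}{57911} + \frac{5908}{15691}\right)\right) = 3 + \left(243608 - \left(- 146 \left(57 + 35\right) \frac{1}{57911} + \frac{5908}{15691}\right)\right) = 3 + \left(243608 - \left(\left(-146\right) 92 \cdot \frac{1}{57911} + \frac{5908}{15691}\right)\right) = 3 + \left(243608 - \left(\left(-13432\right) \frac{1}{57911} + \frac{5908}{15691}\right)\right) = 3 + \left(243608 - \left(- \frac{13432}{57911} + \frac{5908}{15691}\right)\right) = 3 + \left(243608 - \frac{131376676}{908681501}\right) = 3 + \frac{221361951718932}{908681501} = \frac{221364677763435}{908681501} \approx 2.4361 \cdot 10^{5}$)
$402443 + v = 402443 + \frac{221364677763435}{908681501} = \frac{587057187070378}{908681501}$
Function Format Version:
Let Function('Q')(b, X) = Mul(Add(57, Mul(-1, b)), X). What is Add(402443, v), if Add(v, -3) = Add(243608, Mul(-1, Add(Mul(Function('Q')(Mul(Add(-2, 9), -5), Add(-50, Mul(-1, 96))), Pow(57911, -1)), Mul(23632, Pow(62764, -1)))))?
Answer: Rational(587057187070378, 908681501) ≈ 6.4605e+5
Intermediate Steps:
Function('Q')(b, X) = Mul(X, Add(57, Mul(-1, b)))
v = Rational(221364677763435, 908681501) (v = Add(3, Add(243608, Mul(-1, Add(Mul(Mul(Add(-50, Mul(-1, 96)), Add(57, Mul(-1, Mul(Add(-2, 9), -5)))), Pow(57911, -1)), Mul(23632, Pow(62764, -1)))))) = Add(3, Add(243608, Mul(-1, Add(Mul(Mul(Add(-50, -96), Add(57, Mul(-1, Mul(7, -5)))), Rational(1, 57911)), Mul(23632, Rational(1, 62764)))))) = Add(3, Add(243608, Mul(-1, Add(Mul(Mul(-146, Add(57, Mul(-1, -35))), Rational(1, 57911)), Rational(5908, 15691))))) = Add(3, Add(243608, Mul(-1, Add(Mul(Mul(-146, Add(57, 35)), Rational(1, 57911)), Rational(5908, 15691))))) = Add(3, Add(243608, Mul(-1, Add(Mul(Mul(-146, 92), Rational(1, 57911)), Rational(5908, 15691))))) = Add(3, Add(243608, Mul(-1, Add(Mul(-13432, Rational(1, 57911)), Rational(5908, 15691))))) = Add(3, Add(243608, Mul(-1, Add(Rational(-13432, 57911), Rational(5908, 15691))))) = Add(3, Add(243608, Mul(-1, Rational(131376676, 908681501)))) = Add(3, Add(243608, Rational(-131376676, 908681501))) = Add(3, Rational(221361951718932, 908681501)) = Rational(221364677763435, 908681501) ≈ 2.4361e+5)
Add(402443, v) = Add(402443, Rational(221364677763435, 908681501)) = Rational(587057187070378, 908681501)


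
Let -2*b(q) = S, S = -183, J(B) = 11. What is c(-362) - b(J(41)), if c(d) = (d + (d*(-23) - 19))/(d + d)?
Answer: -74191/724 ≈ -102.47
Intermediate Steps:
b(q) = 183/2 (b(q) = -½*(-183) = 183/2)
c(d) = (-19 - 22*d)/(2*d) (c(d) = (d + (-23*d - 19))/((2*d)) = (d + (-19 - 23*d))*(1/(2*d)) = (-19 - 22*d)*(1/(2*d)) = (-19 - 22*d)/(2*d))
c(-362) - b(J(41)) = (-11 - 19/2/(-362)) - 1*183/2 = (-11 - 19/2*(-1/362)) - 183/2 = (-11 + 19/724) - 183/2 = -7945/724 - 183/2 = -74191/724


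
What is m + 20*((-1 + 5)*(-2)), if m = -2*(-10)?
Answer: -140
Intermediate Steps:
m = 20
m + 20*((-1 + 5)*(-2)) = 20 + 20*((-1 + 5)*(-2)) = 20 + 20*(4*(-2)) = 20 + 20*(-8) = 20 - 160 = -140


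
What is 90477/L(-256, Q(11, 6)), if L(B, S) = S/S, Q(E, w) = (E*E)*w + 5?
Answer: 90477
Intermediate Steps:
Q(E, w) = 5 + w*E² (Q(E, w) = E²*w + 5 = w*E² + 5 = 5 + w*E²)
L(B, S) = 1
90477/L(-256, Q(11, 6)) = 90477/1 = 90477*1 = 90477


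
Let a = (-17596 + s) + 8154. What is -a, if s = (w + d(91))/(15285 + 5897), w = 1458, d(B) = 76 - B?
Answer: 199999001/21182 ≈ 9441.9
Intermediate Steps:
s = 1443/21182 (s = (1458 + (76 - 1*91))/(15285 + 5897) = (1458 + (76 - 91))/21182 = (1458 - 15)*(1/21182) = 1443*(1/21182) = 1443/21182 ≈ 0.068124)
a = -199999001/21182 (a = (-17596 + 1443/21182) + 8154 = -372717029/21182 + 8154 = -199999001/21182 ≈ -9441.9)
-a = -1*(-199999001/21182) = 199999001/21182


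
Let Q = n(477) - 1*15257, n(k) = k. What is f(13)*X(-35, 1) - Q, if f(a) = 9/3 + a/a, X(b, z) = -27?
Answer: 14672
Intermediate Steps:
Q = -14780 (Q = 477 - 1*15257 = 477 - 15257 = -14780)
f(a) = 4 (f(a) = 9*(⅓) + 1 = 3 + 1 = 4)
f(13)*X(-35, 1) - Q = 4*(-27) - 1*(-14780) = -108 + 14780 = 14672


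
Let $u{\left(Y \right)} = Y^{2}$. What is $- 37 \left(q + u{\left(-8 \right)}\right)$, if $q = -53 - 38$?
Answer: $999$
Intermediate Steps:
$q = -91$
$- 37 \left(q + u{\left(-8 \right)}\right) = - 37 \left(-91 + \left(-8\right)^{2}\right) = - 37 \left(-91 + 64\right) = \left(-37\right) \left(-27\right) = 999$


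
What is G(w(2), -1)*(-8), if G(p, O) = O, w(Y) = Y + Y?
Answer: 8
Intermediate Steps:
w(Y) = 2*Y
G(w(2), -1)*(-8) = -1*(-8) = 8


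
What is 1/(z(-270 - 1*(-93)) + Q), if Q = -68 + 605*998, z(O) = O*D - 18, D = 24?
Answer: 1/599456 ≈ 1.6682e-6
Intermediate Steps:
z(O) = -18 + 24*O (z(O) = O*24 - 18 = 24*O - 18 = -18 + 24*O)
Q = 603722 (Q = -68 + 603790 = 603722)
1/(z(-270 - 1*(-93)) + Q) = 1/((-18 + 24*(-270 - 1*(-93))) + 603722) = 1/((-18 + 24*(-270 + 93)) + 603722) = 1/((-18 + 24*(-177)) + 603722) = 1/((-18 - 4248) + 603722) = 1/(-4266 + 603722) = 1/599456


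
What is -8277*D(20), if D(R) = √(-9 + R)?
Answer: -8277*√11 ≈ -27452.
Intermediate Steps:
-8277*D(20) = -8277*√(-9 + 20) = -8277*√11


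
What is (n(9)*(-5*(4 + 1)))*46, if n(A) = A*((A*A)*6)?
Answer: -5030100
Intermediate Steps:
n(A) = 6*A³ (n(A) = A*(A²*6) = A*(6*A²) = 6*A³)
(n(9)*(-5*(4 + 1)))*46 = ((6*9³)*(-5*(4 + 1)))*46 = ((6*729)*(-5*5))*46 = (4374*(-25))*46 = -109350*46 = -5030100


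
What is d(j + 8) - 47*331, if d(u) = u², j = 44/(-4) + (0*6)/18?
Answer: -15548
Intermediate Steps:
j = -11 (j = 44*(-¼) + 0*(1/18) = -11 + 0 = -11)
d(j + 8) - 47*331 = (-11 + 8)² - 47*331 = (-3)² - 1*15557 = 9 - 15557 = -15548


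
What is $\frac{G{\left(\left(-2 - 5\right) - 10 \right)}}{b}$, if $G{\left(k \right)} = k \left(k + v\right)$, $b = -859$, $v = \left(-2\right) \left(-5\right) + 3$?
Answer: $- \frac{68}{859} \approx -0.079162$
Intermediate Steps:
$v = 13$ ($v = 10 + 3 = 13$)
$G{\left(k \right)} = k \left(13 + k\right)$ ($G{\left(k \right)} = k \left(k + 13\right) = k \left(13 + k\right)$)
$\frac{G{\left(\left(-2 - 5\right) - 10 \right)}}{b} = \frac{\left(\left(-2 - 5\right) - 10\right) \left(13 - 17\right)}{-859} = \left(-7 - 10\right) \left(13 - 17\right) \left(- \frac{1}{859}\right) = - 17 \left(13 - 17\right) \left(- \frac{1}{859}\right) = \left(-17\right) \left(-4\right) \left(- \frac{1}{859}\right) = 68 \left(- \frac{1}{859}\right) = - \frac{68}{859}$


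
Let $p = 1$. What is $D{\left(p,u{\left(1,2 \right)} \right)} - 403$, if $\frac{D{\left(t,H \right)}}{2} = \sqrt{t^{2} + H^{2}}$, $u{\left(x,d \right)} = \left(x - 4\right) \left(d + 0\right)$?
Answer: $-403 + 2 \sqrt{37} \approx -390.83$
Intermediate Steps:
$u{\left(x,d \right)} = d \left(-4 + x\right)$ ($u{\left(x,d \right)} = \left(-4 + x\right) d = d \left(-4 + x\right)$)
$D{\left(t,H \right)} = 2 \sqrt{H^{2} + t^{2}}$ ($D{\left(t,H \right)} = 2 \sqrt{t^{2} + H^{2}} = 2 \sqrt{H^{2} + t^{2}}$)
$D{\left(p,u{\left(1,2 \right)} \right)} - 403 = 2 \sqrt{\left(2 \left(-4 + 1\right)\right)^{2} + 1^{2}} - 403 = 2 \sqrt{\left(2 \left(-3\right)\right)^{2} + 1} - 403 = 2 \sqrt{\left(-6\right)^{2} + 1} - 403 = 2 \sqrt{36 + 1} - 403 = 2 \sqrt{37} - 403 = -403 + 2 \sqrt{37}$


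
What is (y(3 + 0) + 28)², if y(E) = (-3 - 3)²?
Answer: 4096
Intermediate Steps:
y(E) = 36 (y(E) = (-6)² = 36)
(y(3 + 0) + 28)² = (36 + 28)² = 64² = 4096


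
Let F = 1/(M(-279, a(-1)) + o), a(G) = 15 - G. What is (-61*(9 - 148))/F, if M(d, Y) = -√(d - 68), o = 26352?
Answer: 223438608 - 8479*I*√347 ≈ 2.2344e+8 - 1.5795e+5*I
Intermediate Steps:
M(d, Y) = -√(-68 + d)
F = 1/(26352 - I*√347) (F = 1/(-√(-68 - 279) + 26352) = 1/(-√(-347) + 26352) = 1/(-I*√347 + 26352) = 1/(26352 - I*√347) ≈ 3.7948e-5 + 2.68e-8*I)
(-61*(9 - 148))/F = (-61*(9 - 148))/(26352/694428251 + I*√347/694428251) = (-61*(-139))/(26352/694428251 + I*√347/694428251) = 8479/(26352/694428251 + I*√347/694428251)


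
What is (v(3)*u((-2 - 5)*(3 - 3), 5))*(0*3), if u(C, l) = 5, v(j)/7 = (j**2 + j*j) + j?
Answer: 0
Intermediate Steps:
v(j) = 7*j + 14*j**2 (v(j) = 7*((j**2 + j*j) + j) = 7*((j**2 + j**2) + j) = 7*(2*j**2 + j) = 7*(j + 2*j**2) = 7*j + 14*j**2)
(v(3)*u((-2 - 5)*(3 - 3), 5))*(0*3) = ((7*3*(1 + 2*3))*5)*(0*3) = ((7*3*(1 + 6))*5)*0 = ((7*3*7)*5)*0 = (147*5)*0 = 735*0 = 0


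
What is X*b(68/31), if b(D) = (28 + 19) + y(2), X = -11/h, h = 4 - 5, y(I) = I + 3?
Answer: 572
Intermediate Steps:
y(I) = 3 + I
h = -1
X = 11 (X = -11/(-1) = -11*(-1) = 11)
b(D) = 52 (b(D) = (28 + 19) + (3 + 2) = 47 + 5 = 52)
X*b(68/31) = 11*52 = 572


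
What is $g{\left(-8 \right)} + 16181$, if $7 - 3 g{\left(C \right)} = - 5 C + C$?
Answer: $\frac{48518}{3} \approx 16173.0$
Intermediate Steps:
$g{\left(C \right)} = \frac{7}{3} + \frac{4 C}{3}$ ($g{\left(C \right)} = \frac{7}{3} - \frac{- 5 C + C}{3} = \frac{7}{3} - \frac{\left(-4\right) C}{3} = \frac{7}{3} + \frac{4 C}{3}$)
$g{\left(-8 \right)} + 16181 = \left(\frac{7}{3} + \frac{4}{3} \left(-8\right)\right) + 16181 = \left(\frac{7}{3} - \frac{32}{3}\right) + 16181 = - \frac{25}{3} + 16181 = \frac{48518}{3}$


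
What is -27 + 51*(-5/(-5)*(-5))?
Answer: -282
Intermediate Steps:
-27 + 51*(-5/(-5)*(-5)) = -27 + 51*(-5*(-⅕)*(-5)) = -27 + 51*(1*(-5)) = -27 + 51*(-5) = -27 - 255 = -282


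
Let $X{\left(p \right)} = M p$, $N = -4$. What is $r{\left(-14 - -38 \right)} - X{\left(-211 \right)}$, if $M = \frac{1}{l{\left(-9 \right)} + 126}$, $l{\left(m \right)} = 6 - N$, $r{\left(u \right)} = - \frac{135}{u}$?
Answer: $- \frac{277}{68} \approx -4.0735$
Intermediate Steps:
$l{\left(m \right)} = 10$ ($l{\left(m \right)} = 6 - -4 = 6 + 4 = 10$)
$M = \frac{1}{136}$ ($M = \frac{1}{10 + 126} = \frac{1}{136} \approx 0.0073529$)
$X{\left(p \right)} = \frac{p}{136}$
$r{\left(-14 - -38 \right)} - X{\left(-211 \right)} = - \frac{135}{-14 - -38} - \frac{1}{136} \left(-211\right) = - \frac{135}{-14 + 38} - - \frac{211}{136} = - \frac{135}{24} + \frac{211}{136} = \left(-135\right) \frac{1}{24} + \frac{211}{136} = - \frac{45}{8} + \frac{211}{136} = - \frac{277}{68}$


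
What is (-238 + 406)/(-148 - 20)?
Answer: -1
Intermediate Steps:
(-238 + 406)/(-148 - 20) = 168/(-168) = 168*(-1/168) = -1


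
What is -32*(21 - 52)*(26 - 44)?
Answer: -17856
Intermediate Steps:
-32*(21 - 52)*(26 - 44) = -(-992)*(-18) = -32*558 = -17856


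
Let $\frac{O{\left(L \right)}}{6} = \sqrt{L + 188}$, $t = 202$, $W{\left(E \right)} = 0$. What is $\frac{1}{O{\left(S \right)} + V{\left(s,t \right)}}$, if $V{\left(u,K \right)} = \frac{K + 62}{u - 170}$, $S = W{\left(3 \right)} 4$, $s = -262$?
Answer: $\frac{198}{2192711} + \frac{3888 \sqrt{47}}{2192711} \approx 0.012246$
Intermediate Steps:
$S = 0$ ($S = 0 \cdot 4 = 0$)
$V{\left(u,K \right)} = \frac{62 + K}{-170 + u}$
$O{\left(L \right)} = 6 \sqrt{188 + L}$ ($O{\left(L \right)} = 6 \sqrt{L + 188} = 6 \sqrt{188 + L}$)
$\frac{1}{O{\left(S \right)} + V{\left(s,t \right)}} = \frac{1}{6 \sqrt{188 + 0} + \frac{62 + 202}{-170 - 262}} = \frac{1}{6 \sqrt{188} + \frac{1}{-432} \cdot 264} = \frac{1}{6 \cdot 2 \sqrt{47} - \frac{11}{18}} = \frac{1}{12 \sqrt{47} - \frac{11}{18}} = \frac{1}{- \frac{11}{18} + 12 \sqrt{47}}$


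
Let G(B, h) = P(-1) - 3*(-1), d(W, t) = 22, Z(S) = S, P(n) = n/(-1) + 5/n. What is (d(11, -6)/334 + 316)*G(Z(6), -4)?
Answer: -52783/167 ≈ -316.07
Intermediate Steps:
P(n) = -n + 5/n (P(n) = n*(-1) + 5/n = -n + 5/n)
G(B, h) = -1 (G(B, h) = (-1*(-1) + 5/(-1)) - 3*(-1) = (1 + 5*(-1)) + 3 = (1 - 5) + 3 = -4 + 3 = -1)
(d(11, -6)/334 + 316)*G(Z(6), -4) = (22/334 + 316)*(-1) = (22*(1/334) + 316)*(-1) = (11/167 + 316)*(-1) = (52783/167)*(-1) = -52783/167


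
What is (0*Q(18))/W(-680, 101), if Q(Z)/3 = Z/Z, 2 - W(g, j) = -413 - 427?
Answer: 0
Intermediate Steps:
W(g, j) = 842 (W(g, j) = 2 - (-413 - 427) = 2 - 1*(-840) = 2 + 840 = 842)
Q(Z) = 3 (Q(Z) = 3*(Z/Z) = 3*1 = 3)
(0*Q(18))/W(-680, 101) = (0*3)/842 = 0*(1/842) = 0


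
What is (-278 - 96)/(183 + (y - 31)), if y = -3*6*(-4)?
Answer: -187/112 ≈ -1.6696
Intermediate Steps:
y = 72 (y = -18*(-4) = 72)
(-278 - 96)/(183 + (y - 31)) = (-278 - 96)/(183 + (72 - 31)) = -374/(183 + 41) = -374/224 = -374*1/224 = -187/112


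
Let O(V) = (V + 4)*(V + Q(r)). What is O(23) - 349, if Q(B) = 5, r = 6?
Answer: 407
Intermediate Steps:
O(V) = (4 + V)*(5 + V) (O(V) = (V + 4)*(V + 5) = (4 + V)*(5 + V))
O(23) - 349 = (20 + 23² + 9*23) - 349 = (20 + 529 + 207) - 349 = 756 - 349 = 407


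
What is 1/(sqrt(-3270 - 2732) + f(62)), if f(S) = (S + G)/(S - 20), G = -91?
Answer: -1218/10588369 - 1764*I*sqrt(6002)/10588369 ≈ -0.00011503 - 0.012907*I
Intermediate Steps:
f(S) = (-91 + S)/(-20 + S) (f(S) = (S - 91)/(S - 20) = (-91 + S)/(-20 + S))
1/(sqrt(-3270 - 2732) + f(62)) = 1/(sqrt(-3270 - 2732) + (-91 + 62)/(-20 + 62)) = 1/(sqrt(-6002) - 29/42) = 1/(I*sqrt(6002) + (1/42)*(-29)) = 1/(I*sqrt(6002) - 29/42) = 1/(-29/42 + I*sqrt(6002))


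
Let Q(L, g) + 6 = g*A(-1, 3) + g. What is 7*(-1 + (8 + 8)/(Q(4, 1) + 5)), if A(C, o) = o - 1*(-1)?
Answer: 21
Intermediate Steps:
A(C, o) = 1 + o (A(C, o) = o + 1 = 1 + o)
Q(L, g) = -6 + 5*g (Q(L, g) = -6 + (g*(1 + 3) + g) = -6 + (g*4 + g) = -6 + (4*g + g) = -6 + 5*g)
7*(-1 + (8 + 8)/(Q(4, 1) + 5)) = 7*(-1 + (8 + 8)/((-6 + 5*1) + 5)) = 7*(-1 + 16/((-6 + 5) + 5)) = 7*(-1 + 16/(-1 + 5)) = 7*(-1 + 16/4) = 7*(-1 + 16*(1/4)) = 7*(-1 + 4) = 7*3 = 21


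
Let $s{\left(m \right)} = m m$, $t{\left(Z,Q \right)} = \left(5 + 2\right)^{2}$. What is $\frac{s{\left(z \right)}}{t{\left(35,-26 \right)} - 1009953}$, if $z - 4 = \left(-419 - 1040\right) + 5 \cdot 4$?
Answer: $- \frac{294175}{144272} \approx -2.039$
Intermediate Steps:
$t{\left(Z,Q \right)} = 49$ ($t{\left(Z,Q \right)} = 7^{2} = 49$)
$z = -1435$ ($z = 4 + \left(\left(-419 - 1040\right) + 5 \cdot 4\right) = 4 + \left(-1459 + 20\right) = 4 - 1439 = -1435$)
$s{\left(m \right)} = m^{2}$
$\frac{s{\left(z \right)}}{t{\left(35,-26 \right)} - 1009953} = \frac{\left(-1435\right)^{2}}{49 - 1009953} = \frac{2059225}{49 - 1009953} = \frac{2059225}{-1009904} = 2059225 \left(- \frac{1}{1009904}\right) = - \frac{294175}{144272}$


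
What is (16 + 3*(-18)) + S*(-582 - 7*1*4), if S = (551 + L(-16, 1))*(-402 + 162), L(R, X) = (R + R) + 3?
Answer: 76420762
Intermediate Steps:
L(R, X) = 3 + 2*R (L(R, X) = 2*R + 3 = 3 + 2*R)
S = -125280 (S = (551 + (3 + 2*(-16)))*(-402 + 162) = (551 + (3 - 32))*(-240) = (551 - 29)*(-240) = 522*(-240) = -125280)
(16 + 3*(-18)) + S*(-582 - 7*1*4) = (16 + 3*(-18)) - 125280*(-582 - 7*1*4) = (16 - 54) - 125280*(-582 - 7*4) = -38 - 125280*(-582 - 28) = -38 - 125280*(-610) = -38 + 76420800 = 76420762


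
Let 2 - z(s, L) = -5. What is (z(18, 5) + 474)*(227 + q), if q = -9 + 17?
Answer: 113035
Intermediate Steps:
z(s, L) = 7 (z(s, L) = 2 - 1*(-5) = 2 + 5 = 7)
q = 8
(z(18, 5) + 474)*(227 + q) = (7 + 474)*(227 + 8) = 481*235 = 113035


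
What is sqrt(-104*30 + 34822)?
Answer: 11*sqrt(262) ≈ 178.05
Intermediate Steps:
sqrt(-104*30 + 34822) = sqrt(-3120 + 34822) = sqrt(31702) = 11*sqrt(262)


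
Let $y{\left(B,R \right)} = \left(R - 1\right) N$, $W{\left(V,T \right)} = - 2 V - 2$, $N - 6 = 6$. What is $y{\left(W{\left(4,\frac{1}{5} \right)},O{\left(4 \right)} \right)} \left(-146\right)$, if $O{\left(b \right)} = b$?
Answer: $-5256$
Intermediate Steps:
$N = 12$ ($N = 6 + 6 = 12$)
$W{\left(V,T \right)} = -2 - 2 V$
$y{\left(B,R \right)} = -12 + 12 R$ ($y{\left(B,R \right)} = \left(R - 1\right) 12 = \left(-1 + R\right) 12 = -12 + 12 R$)
$y{\left(W{\left(4,\frac{1}{5} \right)},O{\left(4 \right)} \right)} \left(-146\right) = \left(-12 + 12 \cdot 4\right) \left(-146\right) = \left(-12 + 48\right) \left(-146\right) = 36 \left(-146\right) = -5256$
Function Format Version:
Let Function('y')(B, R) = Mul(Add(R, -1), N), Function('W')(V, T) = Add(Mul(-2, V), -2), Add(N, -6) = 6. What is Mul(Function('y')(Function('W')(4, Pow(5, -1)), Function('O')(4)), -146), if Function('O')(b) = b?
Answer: -5256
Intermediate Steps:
N = 12 (N = Add(6, 6) = 12)
Function('W')(V, T) = Add(-2, Mul(-2, V))
Function('y')(B, R) = Add(-12, Mul(12, R)) (Function('y')(B, R) = Mul(Add(R, -1), 12) = Mul(Add(-1, R), 12) = Add(-12, Mul(12, R)))
Mul(Function('y')(Function('W')(4, Pow(5, -1)), Function('O')(4)), -146) = Mul(Add(-12, Mul(12, 4)), -146) = Mul(Add(-12, 48), -146) = Mul(36, -146) = -5256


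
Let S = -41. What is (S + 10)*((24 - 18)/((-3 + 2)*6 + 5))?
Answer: 186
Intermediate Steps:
(S + 10)*((24 - 18)/((-3 + 2)*6 + 5)) = (-41 + 10)*((24 - 18)/((-3 + 2)*6 + 5)) = -186/(-1*6 + 5) = -186/(-6 + 5) = -186/(-1) = -186*(-1) = -31*(-6) = 186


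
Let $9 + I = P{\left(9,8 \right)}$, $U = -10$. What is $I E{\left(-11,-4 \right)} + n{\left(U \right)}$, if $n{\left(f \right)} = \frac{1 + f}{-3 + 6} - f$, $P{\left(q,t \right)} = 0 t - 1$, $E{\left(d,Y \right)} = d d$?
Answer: $-1203$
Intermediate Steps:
$E{\left(d,Y \right)} = d^{2}$
$P{\left(q,t \right)} = -1$ ($P{\left(q,t \right)} = 0 - 1 = -1$)
$n{\left(f \right)} = \frac{1}{3} - \frac{2 f}{3}$ ($n{\left(f \right)} = \frac{1 + f}{3} - f = \left(1 + f\right) \frac{1}{3} - f = \left(\frac{1}{3} + \frac{f}{3}\right) - f = \frac{1}{3} - \frac{2 f}{3}$)
$I = -10$ ($I = -9 - 1 = -10$)
$I E{\left(-11,-4 \right)} + n{\left(U \right)} = - 10 \left(-11\right)^{2} + \left(\frac{1}{3} - - \frac{20}{3}\right) = \left(-10\right) 121 + \left(\frac{1}{3} + \frac{20}{3}\right) = -1210 + 7 = -1203$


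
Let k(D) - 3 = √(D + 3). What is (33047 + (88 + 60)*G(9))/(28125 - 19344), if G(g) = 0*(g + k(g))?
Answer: 33047/8781 ≈ 3.7635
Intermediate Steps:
k(D) = 3 + √(3 + D) (k(D) = 3 + √(D + 3) = 3 + √(3 + D))
G(g) = 0 (G(g) = 0*(g + (3 + √(3 + g))) = 0*(3 + g + √(3 + g)) = 0)
(33047 + (88 + 60)*G(9))/(28125 - 19344) = (33047 + (88 + 60)*0)/(28125 - 19344) = (33047 + 148*0)/8781 = (33047 + 0)*(1/8781) = 33047*(1/8781) = 33047/8781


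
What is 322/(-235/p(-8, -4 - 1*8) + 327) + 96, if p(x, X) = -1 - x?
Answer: 99719/1027 ≈ 97.097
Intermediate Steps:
322/(-235/p(-8, -4 - 1*8) + 327) + 96 = 322/(-235/(-1 - 1*(-8)) + 327) + 96 = 322/(-235/(-1 + 8) + 327) + 96 = 322/(-235/7 + 327) + 96 = 322/(2054/7) + 96 = 322*(7/2054) + 96 = 1127/1027 + 96 = 99719/1027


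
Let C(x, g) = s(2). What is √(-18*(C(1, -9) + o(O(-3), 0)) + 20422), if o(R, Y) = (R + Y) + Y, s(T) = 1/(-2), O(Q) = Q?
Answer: √20485 ≈ 143.13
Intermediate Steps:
s(T) = -½
o(R, Y) = R + 2*Y
C(x, g) = -½
√(-18*(C(1, -9) + o(O(-3), 0)) + 20422) = √(-18*(-½ + (-3 + 2*0)) + 20422) = √(-18*(-½ + (-3 + 0)) + 20422) = √(-18*(-½ - 3) + 20422) = √(-18*(-7/2) + 20422) = √(63 + 20422) = √20485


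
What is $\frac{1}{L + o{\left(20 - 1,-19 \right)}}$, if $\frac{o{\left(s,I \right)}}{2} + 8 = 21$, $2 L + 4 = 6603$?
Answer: $\frac{2}{6651} \approx 0.00030071$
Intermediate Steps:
$L = \frac{6599}{2}$ ($L = -2 + \frac{1}{2} \cdot 6603 = -2 + \frac{6603}{2} = \frac{6599}{2} \approx 3299.5$)
$o{\left(s,I \right)} = 26$ ($o{\left(s,I \right)} = -16 + 2 \cdot 21 = -16 + 42 = 26$)
$\frac{1}{L + o{\left(20 - 1,-19 \right)}} = \frac{1}{\frac{6599}{2} + 26} = \frac{1}{\frac{6651}{2}} = \frac{2}{6651}$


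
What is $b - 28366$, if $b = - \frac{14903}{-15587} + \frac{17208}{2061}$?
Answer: $- \frac{101217037687}{3569423} \approx -28357.0$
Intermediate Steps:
$b = \frac{33215131}{3569423}$ ($b = \left(-14903\right) \left(- \frac{1}{15587}\right) + 17208 \cdot \frac{1}{2061} = \frac{14903}{15587} + \frac{1912}{229} = \frac{33215131}{3569423} \approx 9.3055$)
$b - 28366 = \frac{33215131}{3569423} - 28366 = - \frac{101217037687}{3569423}$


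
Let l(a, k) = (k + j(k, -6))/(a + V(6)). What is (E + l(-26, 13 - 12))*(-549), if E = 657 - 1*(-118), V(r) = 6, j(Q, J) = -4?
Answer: -8511147/20 ≈ -4.2556e+5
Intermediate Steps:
l(a, k) = (-4 + k)/(6 + a) (l(a, k) = (k - 4)/(a + 6) = (-4 + k)/(6 + a))
E = 775 (E = 657 + 118 = 775)
(E + l(-26, 13 - 12))*(-549) = (775 + (-4 + (13 - 12))/(6 - 26))*(-549) = (775 + (-4 + 1)/(-20))*(-549) = (775 - 1/20*(-3))*(-549) = (775 + 3/20)*(-549) = (15503/20)*(-549) = -8511147/20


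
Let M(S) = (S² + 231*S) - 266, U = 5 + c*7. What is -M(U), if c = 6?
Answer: -12800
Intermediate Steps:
U = 47 (U = 5 + 6*7 = 5 + 42 = 47)
M(S) = -266 + S² + 231*S
-M(U) = -(-266 + 47² + 231*47) = -(-266 + 2209 + 10857) = -1*12800 = -12800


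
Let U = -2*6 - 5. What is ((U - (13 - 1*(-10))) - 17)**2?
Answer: 3249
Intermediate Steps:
U = -17 (U = -12 - 5 = -17)
((U - (13 - 1*(-10))) - 17)**2 = ((-17 - (13 - 1*(-10))) - 17)**2 = ((-17 - (13 + 10)) - 17)**2 = ((-17 - 1*23) - 17)**2 = ((-17 - 23) - 17)**2 = (-40 - 17)**2 = (-57)**2 = 3249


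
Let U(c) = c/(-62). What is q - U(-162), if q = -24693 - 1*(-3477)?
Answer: -657777/31 ≈ -21219.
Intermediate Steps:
U(c) = -c/62 (U(c) = c*(-1/62) = -c/62)
q = -21216 (q = -24693 + 3477 = -21216)
q - U(-162) = -21216 - (-1)*(-162)/62 = -21216 - 1*81/31 = -21216 - 81/31 = -657777/31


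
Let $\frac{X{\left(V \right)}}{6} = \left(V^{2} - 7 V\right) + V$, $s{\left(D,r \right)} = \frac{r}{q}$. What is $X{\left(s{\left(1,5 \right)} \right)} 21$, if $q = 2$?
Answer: $- \frac{2205}{2} \approx -1102.5$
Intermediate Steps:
$s{\left(D,r \right)} = \frac{r}{2}$
$X{\left(V \right)} = - 36 V + 6 V^{2}$ ($X{\left(V \right)} = 6 \left(\left(V^{2} - 7 V\right) + V\right) = 6 \left(V^{2} - 6 V\right) = - 36 V + 6 V^{2}$)
$X{\left(s{\left(1,5 \right)} \right)} 21 = 6 \cdot \frac{1}{2} \cdot 5 \left(-6 + \frac{1}{2} \cdot 5\right) 21 = 6 \cdot \frac{5}{2} \left(-6 + \frac{5}{2}\right) 21 = 6 \cdot \frac{5}{2} \left(- \frac{7}{2}\right) 21 = \left(- \frac{105}{2}\right) 21 = - \frac{2205}{2}$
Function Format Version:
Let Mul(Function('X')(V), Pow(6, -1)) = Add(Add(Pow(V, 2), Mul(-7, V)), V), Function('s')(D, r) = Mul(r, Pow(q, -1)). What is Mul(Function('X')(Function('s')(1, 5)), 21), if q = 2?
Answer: Rational(-2205, 2) ≈ -1102.5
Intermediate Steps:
Function('s')(D, r) = Mul(Rational(1, 2), r) (Function('s')(D, r) = Mul(r, Pow(2, -1)) = Mul(r, Rational(1, 2)) = Mul(Rational(1, 2), r))
Function('X')(V) = Add(Mul(-36, V), Mul(6, Pow(V, 2))) (Function('X')(V) = Mul(6, Add(Add(Pow(V, 2), Mul(-7, V)), V)) = Mul(6, Add(Pow(V, 2), Mul(-6, V))) = Add(Mul(-36, V), Mul(6, Pow(V, 2))))
Mul(Function('X')(Function('s')(1, 5)), 21) = Mul(Mul(6, Mul(Rational(1, 2), 5), Add(-6, Mul(Rational(1, 2), 5))), 21) = Mul(Mul(6, Rational(5, 2), Add(-6, Rational(5, 2))), 21) = Mul(Mul(6, Rational(5, 2), Rational(-7, 2)), 21) = Mul(Rational(-105, 2), 21) = Rational(-2205, 2)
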